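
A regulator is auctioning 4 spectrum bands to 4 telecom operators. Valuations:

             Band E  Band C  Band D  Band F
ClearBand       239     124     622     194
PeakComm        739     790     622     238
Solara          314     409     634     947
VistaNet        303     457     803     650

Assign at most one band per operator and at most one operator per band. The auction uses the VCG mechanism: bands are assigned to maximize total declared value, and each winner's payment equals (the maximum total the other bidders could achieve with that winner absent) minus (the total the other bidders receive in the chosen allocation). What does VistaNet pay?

VistaNet pays $383M.

Efficient allocation: ClearBand→Band E ($239M), PeakComm→Band C ($790M), Solara→Band F ($947M), VistaNet→Band D ($803M); total welfare W = $2779M.
VistaNet receives Band D at value $803M, so the others get W − 803 = $1976M.
Without VistaNet: best allocation of the remaining 3 bidders over all 4 bands is ClearBand→Band D ($622M), PeakComm→Band C ($790M), Solara→Band F ($947M), total $2359M.
VCG payment = (others' best without VistaNet) − (others' welfare with VistaNet) = 2359 − 1976 = $383M.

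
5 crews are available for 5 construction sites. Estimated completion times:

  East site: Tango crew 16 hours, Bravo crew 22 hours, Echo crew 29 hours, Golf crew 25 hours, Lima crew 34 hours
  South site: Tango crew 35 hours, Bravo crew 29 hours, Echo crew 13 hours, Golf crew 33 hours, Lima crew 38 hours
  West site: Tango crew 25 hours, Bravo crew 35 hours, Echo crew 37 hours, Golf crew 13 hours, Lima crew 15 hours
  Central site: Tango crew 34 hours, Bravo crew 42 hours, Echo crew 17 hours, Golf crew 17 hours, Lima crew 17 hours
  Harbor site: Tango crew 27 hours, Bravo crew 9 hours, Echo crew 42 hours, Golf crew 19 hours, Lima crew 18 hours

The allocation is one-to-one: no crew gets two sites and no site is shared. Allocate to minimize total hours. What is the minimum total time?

Treat this as an assignment problem: match each crew to one site.
Optimal: Tango crew→East site (16 hours), Bravo crew→Harbor site (9 hours), Echo crew→South site (13 hours), Golf crew→West site (13 hours), Lima crew→Central site (17 hours) — total 16+9+13+13+17 = 68 hours.
Next-best assignment: Tango crew→East site, Bravo crew→Harbor site, Echo crew→South site, Golf crew→Central site, Lima crew→West site = 70 hours.
Swapping Echo crew↔Lima crew (Echo crew→Central site 17 hours, Lima crew→South site 38 hours) adds 25.
Checked against all permutations: 68 hours is optimal.

Minimum total: 68 hours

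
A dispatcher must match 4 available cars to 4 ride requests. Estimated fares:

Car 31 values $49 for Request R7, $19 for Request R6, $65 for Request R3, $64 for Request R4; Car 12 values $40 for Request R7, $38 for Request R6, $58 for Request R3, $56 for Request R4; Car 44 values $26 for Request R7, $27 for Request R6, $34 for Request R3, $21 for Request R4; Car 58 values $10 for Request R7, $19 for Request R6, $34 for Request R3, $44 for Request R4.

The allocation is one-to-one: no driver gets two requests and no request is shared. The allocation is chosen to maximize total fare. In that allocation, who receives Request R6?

Treat this as an assignment problem: match each driver to one request.
Optimal: Car 31→Request R7 ($49), Car 12→Request R3 ($58), Car 44→Request R6 ($27), Car 58→Request R4 ($44) — total 49+58+27+44 = $178.
Row-greedy (each driver in turn takes its best remaining request) gives $158, worse by 20.
Swapping Car 58↔Car 12 (Car 58→Request R3 $34, Car 12→Request R4 $56) loses 12.
No other one-to-one assignment exceeds $178.
Car 44's own top request is Request R3 ($34), but forcing Car 44→Request R3 and reassigning the rest optimally gives only $165 — worse by 13.

Car 44 receives Request R6.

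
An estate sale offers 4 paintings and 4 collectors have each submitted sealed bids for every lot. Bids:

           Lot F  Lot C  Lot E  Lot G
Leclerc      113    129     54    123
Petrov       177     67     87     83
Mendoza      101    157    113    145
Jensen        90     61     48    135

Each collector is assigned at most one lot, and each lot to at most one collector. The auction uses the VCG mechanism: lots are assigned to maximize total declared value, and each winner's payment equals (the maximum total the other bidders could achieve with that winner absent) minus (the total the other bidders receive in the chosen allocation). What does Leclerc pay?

Leclerc pays $44.

Efficient allocation: Leclerc→Lot C ($129), Petrov→Lot F ($177), Mendoza→Lot E ($113), Jensen→Lot G ($135); total welfare W = $554.
Leclerc receives Lot C at value $129, so the others get W − 129 = $425.
Without Leclerc: best allocation of the remaining 3 bidders over all 4 lots is Petrov→Lot F ($177), Mendoza→Lot C ($157), Jensen→Lot G ($135), total $469.
VCG payment = (others' best without Leclerc) − (others' welfare with Leclerc) = 469 − 425 = $44.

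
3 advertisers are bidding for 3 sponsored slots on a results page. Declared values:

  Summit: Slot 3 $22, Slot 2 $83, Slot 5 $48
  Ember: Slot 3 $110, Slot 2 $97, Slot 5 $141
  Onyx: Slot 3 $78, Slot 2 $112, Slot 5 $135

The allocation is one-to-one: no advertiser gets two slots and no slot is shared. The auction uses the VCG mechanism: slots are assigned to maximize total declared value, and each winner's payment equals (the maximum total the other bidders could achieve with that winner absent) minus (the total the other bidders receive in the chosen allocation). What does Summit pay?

Summit pays $8.

Efficient allocation: Summit→Slot 2 ($83), Ember→Slot 3 ($110), Onyx→Slot 5 ($135); total welfare W = $328.
Summit receives Slot 2 at value $83, so the others get W − 83 = $245.
Without Summit: best allocation of the remaining 2 bidders over all 3 slots is Ember→Slot 5 ($141), Onyx→Slot 2 ($112), total $253.
VCG payment = (others' best without Summit) − (others' welfare with Summit) = 253 − 245 = $8.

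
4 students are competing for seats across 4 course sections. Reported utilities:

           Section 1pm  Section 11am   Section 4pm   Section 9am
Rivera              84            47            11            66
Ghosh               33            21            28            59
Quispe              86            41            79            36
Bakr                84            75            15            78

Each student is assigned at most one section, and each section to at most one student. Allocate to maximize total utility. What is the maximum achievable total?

Optimal: Rivera→Section 1pm (84 points), Ghosh→Section 9am (59 points), Quispe→Section 4pm (79 points), Bakr→Section 11am (75 points) — total 84+59+79+75 = 297 points.
Column-greedy (each section in turn goes to its best remaining student) gives 255 points, worse by 42.

Maximum total: 297 points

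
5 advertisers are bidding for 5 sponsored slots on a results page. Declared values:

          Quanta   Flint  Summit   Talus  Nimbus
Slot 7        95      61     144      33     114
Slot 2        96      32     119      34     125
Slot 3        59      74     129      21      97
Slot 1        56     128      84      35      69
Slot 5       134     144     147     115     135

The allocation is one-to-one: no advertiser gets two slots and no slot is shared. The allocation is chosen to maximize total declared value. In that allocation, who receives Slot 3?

Optimal: Quanta→Slot 7 ($95), Flint→Slot 1 ($128), Summit→Slot 3 ($129), Talus→Slot 5 ($115), Nimbus→Slot 2 ($125) — total 95+128+129+115+125 = $592.
Row-greedy (each advertiser in turn takes its best remaining slot) gives $537, worse by 55.
Summit's own top slot is Slot 5 ($147), but forcing Summit→Slot 5 and reassigning the rest optimally gives only $516 — worse by 76.

Summit receives Slot 3.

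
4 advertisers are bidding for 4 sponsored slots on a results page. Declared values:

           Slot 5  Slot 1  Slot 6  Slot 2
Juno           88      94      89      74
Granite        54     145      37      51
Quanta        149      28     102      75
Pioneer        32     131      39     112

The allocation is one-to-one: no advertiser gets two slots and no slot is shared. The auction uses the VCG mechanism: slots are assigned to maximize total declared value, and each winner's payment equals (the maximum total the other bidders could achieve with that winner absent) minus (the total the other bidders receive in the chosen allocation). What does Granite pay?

Efficient allocation: Juno→Slot 6 ($89), Granite→Slot 1 ($145), Quanta→Slot 5 ($149), Pioneer→Slot 2 ($112); total welfare W = $495.
Granite receives Slot 1 at value $145, so the others get W − 145 = $350.
Without Granite: best allocation of the remaining 3 bidders over all 4 slots is Juno→Slot 6 ($89), Quanta→Slot 5 ($149), Pioneer→Slot 1 ($131), total $369.
VCG payment = (others' best without Granite) − (others' welfare with Granite) = 369 − 350 = $19.

Granite pays $19.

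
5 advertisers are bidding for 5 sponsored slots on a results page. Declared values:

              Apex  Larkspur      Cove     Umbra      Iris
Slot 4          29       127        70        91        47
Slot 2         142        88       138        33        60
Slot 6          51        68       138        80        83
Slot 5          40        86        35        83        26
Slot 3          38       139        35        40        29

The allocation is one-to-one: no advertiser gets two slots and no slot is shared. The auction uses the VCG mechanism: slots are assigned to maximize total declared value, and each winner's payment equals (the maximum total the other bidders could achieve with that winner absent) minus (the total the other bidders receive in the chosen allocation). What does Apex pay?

Apex pays $44.

Efficient allocation: Apex→Slot 2 ($142), Larkspur→Slot 3 ($139), Cove→Slot 6 ($138), Umbra→Slot 5 ($83), Iris→Slot 4 ($47); total welfare W = $549.
Apex receives Slot 2 at value $142, so the others get W − 142 = $407.
Without Apex: best allocation of the remaining 4 bidders over all 5 slots is Larkspur→Slot 3 ($139), Cove→Slot 2 ($138), Umbra→Slot 4 ($91), Iris→Slot 6 ($83), total $451.
VCG payment = (others' best without Apex) − (others' welfare with Apex) = 451 − 407 = $44.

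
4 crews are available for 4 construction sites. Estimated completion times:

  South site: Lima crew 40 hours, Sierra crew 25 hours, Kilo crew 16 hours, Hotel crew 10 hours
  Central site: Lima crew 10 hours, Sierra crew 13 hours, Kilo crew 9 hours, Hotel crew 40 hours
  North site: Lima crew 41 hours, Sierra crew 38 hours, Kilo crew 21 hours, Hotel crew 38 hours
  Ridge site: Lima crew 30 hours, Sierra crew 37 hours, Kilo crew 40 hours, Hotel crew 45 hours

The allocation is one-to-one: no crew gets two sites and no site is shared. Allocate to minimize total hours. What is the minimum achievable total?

Optimal: Lima crew→Ridge site (30 hours), Sierra crew→Central site (13 hours), Kilo crew→North site (21 hours), Hotel crew→South site (10 hours) — total 30+13+21+10 = 74 hours.
Column-greedy (each site in turn goes to its cheapest remaining crew) gives 87 hours, worse by 13.

Minimum total: 74 hours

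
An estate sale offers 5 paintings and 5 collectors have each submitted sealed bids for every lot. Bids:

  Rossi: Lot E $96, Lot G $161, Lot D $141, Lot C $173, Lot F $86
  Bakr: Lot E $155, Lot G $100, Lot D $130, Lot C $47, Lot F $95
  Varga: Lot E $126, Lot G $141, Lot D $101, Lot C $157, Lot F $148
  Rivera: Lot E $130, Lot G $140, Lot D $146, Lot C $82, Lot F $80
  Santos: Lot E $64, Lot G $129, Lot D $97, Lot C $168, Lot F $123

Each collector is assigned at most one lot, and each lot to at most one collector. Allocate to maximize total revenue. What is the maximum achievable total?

Max total: $778

Optimal: Rossi→Lot G ($161), Bakr→Lot E ($155), Varga→Lot F ($148), Rivera→Lot D ($146), Santos→Lot C ($168) — total 161+155+148+146+168 = $778.
Max-entry greedy (repeatedly take the single best remaining cell) gives $751, worse by 27.
Next-best assignment: Rossi→Lot D, Bakr→Lot E, Varga→Lot F, Rivera→Lot G, Santos→Lot C = $752.
Swapping Santos↔Varga (Santos→Lot F $123, Varga→Lot C $157) loses 36.
Checked against all permutations: $778 is optimal.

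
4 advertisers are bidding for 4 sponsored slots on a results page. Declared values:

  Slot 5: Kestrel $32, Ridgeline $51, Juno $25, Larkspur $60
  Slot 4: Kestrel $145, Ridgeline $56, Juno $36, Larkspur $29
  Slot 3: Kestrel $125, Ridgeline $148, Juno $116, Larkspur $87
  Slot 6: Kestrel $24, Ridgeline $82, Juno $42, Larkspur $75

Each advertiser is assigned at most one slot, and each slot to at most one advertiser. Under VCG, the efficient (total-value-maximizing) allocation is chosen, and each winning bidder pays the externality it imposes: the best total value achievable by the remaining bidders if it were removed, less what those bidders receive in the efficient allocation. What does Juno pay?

Efficient allocation: Kestrel→Slot 4 ($145), Ridgeline→Slot 6 ($82), Juno→Slot 3 ($116), Larkspur→Slot 5 ($60); total welfare W = $403.
Juno receives Slot 3 at value $116, so the others get W − 116 = $287.
Without Juno: best allocation of the remaining 3 bidders over all 4 slots is Kestrel→Slot 4 ($145), Ridgeline→Slot 3 ($148), Larkspur→Slot 6 ($75), total $368.
VCG payment = (others' best without Juno) − (others' welfare with Juno) = 368 − 287 = $81.

Juno pays $81.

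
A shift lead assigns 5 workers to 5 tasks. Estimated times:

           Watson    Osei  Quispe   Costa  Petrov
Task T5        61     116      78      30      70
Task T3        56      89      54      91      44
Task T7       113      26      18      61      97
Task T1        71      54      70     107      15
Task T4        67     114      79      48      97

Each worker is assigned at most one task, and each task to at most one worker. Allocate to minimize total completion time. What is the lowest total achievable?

Minimum total: 192 min

Optimal: Watson→Task T4 (67 min), Osei→Task T7 (26 min), Quispe→Task T3 (54 min), Costa→Task T5 (30 min), Petrov→Task T1 (15 min) — total 67+26+54+30+15 = 192 min.
Next-best assignment: Watson→Task T5, Osei→Task T7, Quispe→Task T3, Costa→Task T4, Petrov→Task T1 = 204 min.
Swapping Petrov↔Osei (Petrov→Task T7 97 min, Osei→Task T1 54 min) adds 110.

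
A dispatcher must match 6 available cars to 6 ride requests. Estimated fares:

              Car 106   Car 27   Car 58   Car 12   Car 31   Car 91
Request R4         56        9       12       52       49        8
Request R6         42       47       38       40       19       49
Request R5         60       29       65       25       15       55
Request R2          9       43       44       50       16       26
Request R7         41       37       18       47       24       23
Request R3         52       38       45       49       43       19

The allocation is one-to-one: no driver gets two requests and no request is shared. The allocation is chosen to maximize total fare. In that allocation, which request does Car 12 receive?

Optimal: Car 106→Request R3 ($52), Car 27→Request R2 ($43), Car 58→Request R5 ($65), Car 12→Request R7 ($47), Car 31→Request R4 ($49), Car 91→Request R6 ($49) — total 52+43+65+47+49+49 = $305.
Row-greedy (each driver in turn takes its best remaining request) gives $254, worse by 51.
Next-best assignment: Car 106→Request R4, Car 27→Request R2, Car 58→Request R5, Car 12→Request R7, Car 31→Request R3, Car 91→Request R6 = $303.
Every other assignment is strictly worse.
Car 12's own top request is Request R4 ($52), but forcing Car 12→Request R4 and reassigning the rest optimally gives only $293 — worse by 12.

Car 12 receives Request R7.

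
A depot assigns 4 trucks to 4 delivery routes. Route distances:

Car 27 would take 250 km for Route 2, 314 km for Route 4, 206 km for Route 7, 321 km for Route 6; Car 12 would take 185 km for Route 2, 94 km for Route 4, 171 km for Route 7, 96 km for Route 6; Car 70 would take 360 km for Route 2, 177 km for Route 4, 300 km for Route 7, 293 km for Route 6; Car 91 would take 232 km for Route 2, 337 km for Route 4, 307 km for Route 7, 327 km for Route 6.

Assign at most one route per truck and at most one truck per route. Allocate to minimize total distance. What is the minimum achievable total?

Minimum total: 711 km

Optimal: Car 27→Route 7 (206 km), Car 12→Route 6 (96 km), Car 70→Route 4 (177 km), Car 91→Route 2 (232 km) — total 206+96+177+232 = 711 km.
Column-greedy (each route in turn goes to its cheapest remaining truck) gives 895 km, worse by 184.
Swapping Car 70↔Car 91 (Car 70→Route 2 360 km, Car 91→Route 4 337 km) adds 288.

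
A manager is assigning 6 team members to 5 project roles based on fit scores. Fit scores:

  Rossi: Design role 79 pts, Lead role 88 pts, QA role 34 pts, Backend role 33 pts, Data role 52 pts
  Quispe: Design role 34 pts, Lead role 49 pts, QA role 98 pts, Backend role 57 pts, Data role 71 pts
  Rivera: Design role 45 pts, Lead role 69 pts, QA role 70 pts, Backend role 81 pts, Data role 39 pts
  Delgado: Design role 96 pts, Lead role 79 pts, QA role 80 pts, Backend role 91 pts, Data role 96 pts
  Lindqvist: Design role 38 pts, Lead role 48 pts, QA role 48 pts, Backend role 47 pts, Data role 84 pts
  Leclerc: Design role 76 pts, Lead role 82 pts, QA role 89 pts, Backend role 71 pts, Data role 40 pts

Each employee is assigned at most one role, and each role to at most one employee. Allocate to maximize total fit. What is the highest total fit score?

Maximum total: 447 pts

This is the linear assignment problem.
Optimal: Delgado→Design role (96 pts), Rossi→Lead role (88 pts), Quispe→QA role (98 pts), Rivera→Backend role (81 pts), Lindqvist→Data role (84 pts) — total 96+88+98+81+84 = 447 pts.
No other one-to-one assignment exceeds 447 pts.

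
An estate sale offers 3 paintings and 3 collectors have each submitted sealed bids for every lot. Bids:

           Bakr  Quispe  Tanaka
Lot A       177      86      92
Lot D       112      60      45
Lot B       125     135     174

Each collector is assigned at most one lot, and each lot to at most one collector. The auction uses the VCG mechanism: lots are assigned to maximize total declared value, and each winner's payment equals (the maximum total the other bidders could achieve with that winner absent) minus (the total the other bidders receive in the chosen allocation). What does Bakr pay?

Bakr pays $26.

Efficient allocation: Bakr→Lot A ($177), Quispe→Lot D ($60), Tanaka→Lot B ($174); total welfare W = $411.
Bakr receives Lot A at value $177, so the others get W − 177 = $234.
Without Bakr: best allocation of the remaining 2 bidders over all 3 lots is Quispe→Lot A ($86), Tanaka→Lot B ($174), total $260.
VCG payment = (others' best without Bakr) − (others' welfare with Bakr) = 260 − 234 = $26.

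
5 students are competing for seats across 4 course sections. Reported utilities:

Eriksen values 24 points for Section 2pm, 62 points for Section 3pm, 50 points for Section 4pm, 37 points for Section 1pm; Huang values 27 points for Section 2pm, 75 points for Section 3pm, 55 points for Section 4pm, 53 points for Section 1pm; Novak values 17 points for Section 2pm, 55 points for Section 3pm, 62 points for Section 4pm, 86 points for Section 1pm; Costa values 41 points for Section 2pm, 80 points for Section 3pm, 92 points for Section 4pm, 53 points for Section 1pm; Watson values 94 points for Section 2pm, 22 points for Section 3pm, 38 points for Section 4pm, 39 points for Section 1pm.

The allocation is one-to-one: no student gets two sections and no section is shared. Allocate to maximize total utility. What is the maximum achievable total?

Maximum total: 347 points

Optimal: Watson→Section 2pm (94 points), Huang→Section 3pm (75 points), Costa→Section 4pm (92 points), Novak→Section 1pm (86 points) — total 94+75+92+86 = 347 points.
Column-greedy (each section in turn goes to its best remaining student) gives 289 points, worse by 58.
Checked against all permutations: 347 points is optimal.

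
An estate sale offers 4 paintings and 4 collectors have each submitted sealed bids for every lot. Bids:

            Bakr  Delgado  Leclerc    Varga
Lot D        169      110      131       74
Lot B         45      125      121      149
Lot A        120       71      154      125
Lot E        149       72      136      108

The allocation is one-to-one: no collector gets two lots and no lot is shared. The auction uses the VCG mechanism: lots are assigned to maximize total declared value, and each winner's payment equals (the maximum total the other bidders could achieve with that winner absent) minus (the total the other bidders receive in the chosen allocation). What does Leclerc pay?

Leclerc pays $11.

Efficient allocation: Bakr→Lot E ($149), Delgado→Lot D ($110), Leclerc→Lot A ($154), Varga→Lot B ($149); total welfare W = $562.
Leclerc receives Lot A at value $154, so the others get W − 154 = $408.
Without Leclerc: best allocation of the remaining 3 bidders over all 4 lots is Bakr→Lot D ($169), Delgado→Lot B ($125), Varga→Lot A ($125), total $419.
VCG payment = (others' best without Leclerc) − (others' welfare with Leclerc) = 419 − 408 = $11.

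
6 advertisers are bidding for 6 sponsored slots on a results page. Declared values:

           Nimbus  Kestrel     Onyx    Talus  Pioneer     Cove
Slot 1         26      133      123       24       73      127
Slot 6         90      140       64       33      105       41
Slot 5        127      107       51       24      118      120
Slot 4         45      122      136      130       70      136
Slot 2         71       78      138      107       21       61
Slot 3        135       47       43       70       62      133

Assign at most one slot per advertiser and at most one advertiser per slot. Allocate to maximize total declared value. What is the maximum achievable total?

Maximum total: $788

Optimal: Nimbus→Slot 3 ($135), Kestrel→Slot 6 ($140), Onyx→Slot 2 ($138), Talus→Slot 4 ($130), Pioneer→Slot 5 ($118), Cove→Slot 1 ($127) — total 135+140+138+130+118+127 = $788.
Column-greedy (each slot in turn goes to its best remaining advertiser) gives $741, worse by 47.
Swapping Pioneer↔Cove (Pioneer→Slot 1 $73, Cove→Slot 5 $120) loses 52.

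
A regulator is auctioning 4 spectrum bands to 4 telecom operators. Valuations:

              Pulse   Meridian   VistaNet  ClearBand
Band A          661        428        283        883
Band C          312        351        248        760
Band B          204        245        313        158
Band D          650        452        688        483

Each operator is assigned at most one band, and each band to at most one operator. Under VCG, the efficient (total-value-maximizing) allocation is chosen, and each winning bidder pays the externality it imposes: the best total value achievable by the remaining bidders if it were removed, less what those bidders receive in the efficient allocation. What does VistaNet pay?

Efficient allocation: Pulse→Band A ($661M), Meridian→Band B ($245M), VistaNet→Band D ($688M), ClearBand→Band C ($760M); total welfare W = $2354M.
VistaNet receives Band D at value $688M, so the others get W − 688 = $1666M.
Without VistaNet: best allocation of the remaining 3 bidders over all 4 bands is Pulse→Band D ($650M), Meridian→Band C ($351M), ClearBand→Band A ($883M), total $1884M.
VCG payment = (others' best without VistaNet) − (others' welfare with VistaNet) = 1884 − 1666 = $218M.

VistaNet pays $218M.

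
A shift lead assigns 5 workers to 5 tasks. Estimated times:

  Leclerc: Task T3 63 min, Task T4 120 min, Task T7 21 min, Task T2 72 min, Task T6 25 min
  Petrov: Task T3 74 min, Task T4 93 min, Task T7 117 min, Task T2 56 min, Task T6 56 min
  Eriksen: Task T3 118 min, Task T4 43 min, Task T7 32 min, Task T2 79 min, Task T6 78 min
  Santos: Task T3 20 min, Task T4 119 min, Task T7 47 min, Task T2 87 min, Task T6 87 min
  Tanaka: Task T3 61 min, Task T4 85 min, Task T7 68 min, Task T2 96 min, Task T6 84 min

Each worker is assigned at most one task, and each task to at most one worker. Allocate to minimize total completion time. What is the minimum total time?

Minimum total: 212 min

This is a one-to-one assignment (minimum-cost bipartite matching).
Optimal: Leclerc→Task T6 (25 min), Petrov→Task T2 (56 min), Eriksen→Task T4 (43 min), Santos→Task T3 (20 min), Tanaka→Task T7 (68 min) — total 25+56+43+20+68 = 212 min.
Row-greedy (each worker in turn takes its cheapest remaining task) gives 224 min, worse by 12.
Swapping Santos↔Leclerc (Santos→Task T6 87 min, Leclerc→Task T3 63 min) adds 105.
No other one-to-one assignment undercuts 212 min.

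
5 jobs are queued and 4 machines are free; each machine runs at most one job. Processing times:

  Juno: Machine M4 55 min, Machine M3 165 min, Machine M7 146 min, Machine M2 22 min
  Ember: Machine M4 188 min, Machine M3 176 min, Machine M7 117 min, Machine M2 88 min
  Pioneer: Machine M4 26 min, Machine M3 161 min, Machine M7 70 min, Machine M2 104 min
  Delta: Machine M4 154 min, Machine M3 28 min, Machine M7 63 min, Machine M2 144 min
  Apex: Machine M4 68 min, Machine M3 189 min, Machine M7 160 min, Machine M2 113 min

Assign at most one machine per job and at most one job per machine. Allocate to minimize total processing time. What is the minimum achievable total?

Optimal: Apex→Machine M4 (68 min), Delta→Machine M3 (28 min), Pioneer→Machine M7 (70 min), Juno→Machine M2 (22 min) — total 68+28+70+22 = 188 min.
Min-entry greedy (repeatedly take the single cheapest remaining cell) gives 193 min, worse by 5.
Next-best assignment: Pioneer→Machine M4, Delta→Machine M3, Ember→Machine M7, Juno→Machine M2 = 193 min.

Min total: 188 min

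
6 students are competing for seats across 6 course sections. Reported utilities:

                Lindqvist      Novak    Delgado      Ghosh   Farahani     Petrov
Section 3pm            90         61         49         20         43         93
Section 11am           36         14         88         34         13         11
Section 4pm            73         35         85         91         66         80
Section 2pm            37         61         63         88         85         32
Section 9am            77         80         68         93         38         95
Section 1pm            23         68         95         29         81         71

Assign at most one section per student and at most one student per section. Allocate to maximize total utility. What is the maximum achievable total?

This is a one-to-one assignment (maximum-weight bipartite matching).
Optimal: Lindqvist→Section 3pm (90 points), Novak→Section 1pm (68 points), Delgado→Section 11am (88 points), Ghosh→Section 4pm (91 points), Farahani→Section 2pm (85 points), Petrov→Section 9am (95 points) — total 90+68+88+91+85+95 = 517 points.
Max-entry greedy (repeatedly take the single best remaining cell) gives 470 points, worse by 47.

Maximum total: 517 points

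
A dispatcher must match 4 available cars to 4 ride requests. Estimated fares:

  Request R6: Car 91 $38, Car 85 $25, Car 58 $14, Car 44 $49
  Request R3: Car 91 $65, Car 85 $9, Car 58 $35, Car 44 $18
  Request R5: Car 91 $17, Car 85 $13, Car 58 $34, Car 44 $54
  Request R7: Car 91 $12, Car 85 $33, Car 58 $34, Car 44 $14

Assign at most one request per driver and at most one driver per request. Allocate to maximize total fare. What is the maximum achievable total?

Max total: $181

Optimal: Car 91→Request R3 ($65), Car 85→Request R7 ($33), Car 58→Request R5 ($34), Car 44→Request R6 ($49) — total 65+33+34+49 = $181.
Max-entry greedy (repeatedly take the single best remaining cell) gives $178, worse by 3.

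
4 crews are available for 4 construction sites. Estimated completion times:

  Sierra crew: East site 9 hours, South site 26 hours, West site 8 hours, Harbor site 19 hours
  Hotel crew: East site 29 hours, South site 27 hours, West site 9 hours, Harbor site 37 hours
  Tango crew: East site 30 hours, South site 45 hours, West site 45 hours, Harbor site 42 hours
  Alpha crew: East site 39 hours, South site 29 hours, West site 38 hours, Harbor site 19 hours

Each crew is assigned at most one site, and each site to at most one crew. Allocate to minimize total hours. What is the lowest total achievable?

Treat this as an assignment problem: match each crew to one site.
Optimal: Sierra crew→East site (9 hours), Hotel crew→West site (9 hours), Tango crew→South site (45 hours), Alpha crew→Harbor site (19 hours) — total 9+9+45+19 = 82 hours.
Column-greedy (each site in turn goes to its cheapest remaining crew) gives 116 hours, worse by 34.

Min total: 82 hours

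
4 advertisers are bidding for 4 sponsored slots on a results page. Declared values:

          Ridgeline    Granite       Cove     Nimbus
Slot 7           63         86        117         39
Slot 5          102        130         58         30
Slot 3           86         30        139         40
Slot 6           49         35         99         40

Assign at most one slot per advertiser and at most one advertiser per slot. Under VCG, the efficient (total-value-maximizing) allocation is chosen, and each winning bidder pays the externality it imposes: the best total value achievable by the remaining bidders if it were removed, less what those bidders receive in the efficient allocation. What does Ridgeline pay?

Efficient allocation: Ridgeline→Slot 3 ($86), Granite→Slot 5 ($130), Cove→Slot 7 ($117), Nimbus→Slot 6 ($40); total welfare W = $373.
Ridgeline receives Slot 3 at value $86, so the others get W − 86 = $287.
Without Ridgeline: best allocation of the remaining 3 bidders over all 4 slots is Granite→Slot 5 ($130), Cove→Slot 3 ($139), Nimbus→Slot 6 ($40), total $309.
VCG payment = (others' best without Ridgeline) − (others' welfare with Ridgeline) = 309 − 287 = $22.

Ridgeline pays $22.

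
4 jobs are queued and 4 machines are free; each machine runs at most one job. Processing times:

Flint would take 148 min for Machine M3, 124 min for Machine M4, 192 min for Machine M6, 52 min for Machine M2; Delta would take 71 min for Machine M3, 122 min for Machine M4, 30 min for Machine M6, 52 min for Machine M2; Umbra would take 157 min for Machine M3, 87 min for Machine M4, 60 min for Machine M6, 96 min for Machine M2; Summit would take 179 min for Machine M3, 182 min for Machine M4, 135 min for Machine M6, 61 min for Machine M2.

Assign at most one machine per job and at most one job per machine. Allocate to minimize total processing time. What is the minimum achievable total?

Optimal: Flint→Machine M4 (124 min), Delta→Machine M3 (71 min), Umbra→Machine M6 (60 min), Summit→Machine M2 (61 min) — total 124+71+60+61 = 316 min.
Column-greedy (each machine in turn goes to its cheapest remaining job) gives 345 min, worse by 29.
Next-best assignment: Flint→Machine M3, Delta→Machine M6, Umbra→Machine M4, Summit→Machine M2 = 326 min.
Every other assignment is strictly worse.

Minimum total: 316 min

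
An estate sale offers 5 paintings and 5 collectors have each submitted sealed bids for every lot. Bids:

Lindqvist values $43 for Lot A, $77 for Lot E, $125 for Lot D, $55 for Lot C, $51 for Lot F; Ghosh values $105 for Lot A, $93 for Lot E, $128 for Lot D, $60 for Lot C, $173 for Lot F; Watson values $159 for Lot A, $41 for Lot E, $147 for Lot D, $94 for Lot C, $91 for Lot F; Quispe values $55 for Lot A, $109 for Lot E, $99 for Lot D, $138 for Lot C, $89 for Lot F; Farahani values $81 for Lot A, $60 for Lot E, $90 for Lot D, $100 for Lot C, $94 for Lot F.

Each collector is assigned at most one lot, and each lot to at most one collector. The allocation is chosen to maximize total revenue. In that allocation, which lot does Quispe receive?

This is the linear assignment problem.
Optimal: Lindqvist→Lot D ($125), Ghosh→Lot F ($173), Watson→Lot A ($159), Quispe→Lot E ($109), Farahani→Lot C ($100) — total 125+173+159+109+100 = $666.
Row-greedy (each collector in turn takes its best remaining lot) gives $655, worse by 11.
Every other assignment is strictly worse.
Quispe's own top lot is Lot C ($138), but forcing Quispe→Lot C and reassigning the rest optimally gives only $655 — worse by 11.

Quispe receives Lot E.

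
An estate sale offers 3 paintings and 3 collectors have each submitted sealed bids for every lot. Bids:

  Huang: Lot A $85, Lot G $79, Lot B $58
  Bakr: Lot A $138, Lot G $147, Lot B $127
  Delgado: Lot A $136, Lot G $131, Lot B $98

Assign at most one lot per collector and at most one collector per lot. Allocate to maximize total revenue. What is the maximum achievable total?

Optimal: Huang→Lot A ($85), Bakr→Lot B ($127), Delgado→Lot G ($131) — total 85+127+131 = $343.
Row-greedy (each collector in turn takes its best remaining lot) gives $330, worse by 13.
Checked against all permutations: $343 is optimal.

Max total: $343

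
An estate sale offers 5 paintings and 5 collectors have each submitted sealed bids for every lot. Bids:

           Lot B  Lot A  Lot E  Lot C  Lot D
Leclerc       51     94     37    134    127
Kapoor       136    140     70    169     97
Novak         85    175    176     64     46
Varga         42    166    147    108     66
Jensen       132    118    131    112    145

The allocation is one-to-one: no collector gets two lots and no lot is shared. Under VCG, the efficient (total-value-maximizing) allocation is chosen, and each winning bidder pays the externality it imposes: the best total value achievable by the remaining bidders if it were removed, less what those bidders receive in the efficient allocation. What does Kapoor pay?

Kapoor pays $20.

Efficient allocation: Leclerc→Lot D ($127), Kapoor→Lot C ($169), Novak→Lot E ($176), Varga→Lot A ($166), Jensen→Lot B ($132); total welfare W = $770.
Kapoor receives Lot C at value $169, so the others get W − 169 = $601.
Without Kapoor: best allocation of the remaining 4 bidders over all 5 lots is Leclerc→Lot C ($134), Novak→Lot E ($176), Varga→Lot A ($166), Jensen→Lot D ($145), total $621.
VCG payment = (others' best without Kapoor) − (others' welfare with Kapoor) = 621 − 601 = $20.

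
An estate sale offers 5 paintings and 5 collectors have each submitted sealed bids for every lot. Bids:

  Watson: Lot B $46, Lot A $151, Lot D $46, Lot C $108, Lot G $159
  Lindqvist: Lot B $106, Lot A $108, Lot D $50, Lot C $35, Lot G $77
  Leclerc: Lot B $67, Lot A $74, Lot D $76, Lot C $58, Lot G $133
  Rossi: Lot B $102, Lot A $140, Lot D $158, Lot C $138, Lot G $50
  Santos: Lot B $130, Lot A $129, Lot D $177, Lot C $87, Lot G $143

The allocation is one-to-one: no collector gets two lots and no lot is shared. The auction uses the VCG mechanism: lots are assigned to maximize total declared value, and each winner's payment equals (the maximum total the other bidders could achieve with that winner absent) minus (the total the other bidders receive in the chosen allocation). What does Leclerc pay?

Leclerc pays $10.

Efficient allocation: Watson→Lot A ($151), Lindqvist→Lot B ($106), Leclerc→Lot G ($133), Rossi→Lot C ($138), Santos→Lot D ($177); total welfare W = $705.
Leclerc receives Lot G at value $133, so the others get W − 133 = $572.
Without Leclerc: best allocation of the remaining 4 bidders over all 5 lots is Watson→Lot G ($159), Lindqvist→Lot B ($106), Rossi→Lot A ($140), Santos→Lot D ($177), total $582.
VCG payment = (others' best without Leclerc) − (others' welfare with Leclerc) = 582 − 572 = $10.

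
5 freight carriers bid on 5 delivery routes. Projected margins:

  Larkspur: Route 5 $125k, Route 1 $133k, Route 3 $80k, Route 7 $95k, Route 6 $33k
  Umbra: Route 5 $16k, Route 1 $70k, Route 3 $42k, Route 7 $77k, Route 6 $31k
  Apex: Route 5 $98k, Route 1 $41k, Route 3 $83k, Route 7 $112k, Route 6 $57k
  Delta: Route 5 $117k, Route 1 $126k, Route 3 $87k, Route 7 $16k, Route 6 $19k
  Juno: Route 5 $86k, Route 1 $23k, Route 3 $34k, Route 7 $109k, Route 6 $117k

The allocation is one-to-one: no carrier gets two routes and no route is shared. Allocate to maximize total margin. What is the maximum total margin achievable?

Optimal: Larkspur→Route 5 ($125k), Umbra→Route 7 ($77k), Apex→Route 3 ($83k), Delta→Route 1 ($126k), Juno→Route 6 ($117k) — total 125+77+83+126+117 = $528k.
Max-entry greedy (repeatedly take the single best remaining cell) gives $521k, worse by 7.

Max total: $528k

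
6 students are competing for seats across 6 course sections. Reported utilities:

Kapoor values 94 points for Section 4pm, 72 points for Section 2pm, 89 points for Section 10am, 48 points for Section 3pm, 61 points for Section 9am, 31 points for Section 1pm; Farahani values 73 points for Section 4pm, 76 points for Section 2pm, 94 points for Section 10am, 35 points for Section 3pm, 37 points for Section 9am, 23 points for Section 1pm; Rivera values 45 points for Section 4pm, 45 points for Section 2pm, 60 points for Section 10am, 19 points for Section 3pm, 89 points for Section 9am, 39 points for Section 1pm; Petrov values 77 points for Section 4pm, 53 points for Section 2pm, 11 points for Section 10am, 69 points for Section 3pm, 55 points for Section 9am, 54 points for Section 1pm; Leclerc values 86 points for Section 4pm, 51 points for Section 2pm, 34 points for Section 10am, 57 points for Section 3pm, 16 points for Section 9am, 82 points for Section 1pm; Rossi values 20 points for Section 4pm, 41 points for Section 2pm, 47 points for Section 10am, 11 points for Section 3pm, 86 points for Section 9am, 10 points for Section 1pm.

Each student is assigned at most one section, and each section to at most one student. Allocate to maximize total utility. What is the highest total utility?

Maximum total: 470 points

Optimal: Kapoor→Section 4pm (94 points), Farahani→Section 10am (94 points), Rivera→Section 2pm (45 points), Petrov→Section 3pm (69 points), Leclerc→Section 1pm (82 points), Rossi→Section 9am (86 points) — total 94+94+45+69+82+86 = 470 points.
Column-greedy (each section in turn goes to its best remaining student) gives 467 points, worse by 3.
Next-best assignment: Kapoor→Section 4pm, Farahani→Section 10am, Rivera→Section 9am, Petrov→Section 3pm, Leclerc→Section 1pm, Rossi→Section 2pm = 469 points.
Swapping Farahani↔Rivera (Farahani→Section 2pm 76 points, Rivera→Section 10am 60 points) loses 3.
Checked against all permutations: 470 points is optimal.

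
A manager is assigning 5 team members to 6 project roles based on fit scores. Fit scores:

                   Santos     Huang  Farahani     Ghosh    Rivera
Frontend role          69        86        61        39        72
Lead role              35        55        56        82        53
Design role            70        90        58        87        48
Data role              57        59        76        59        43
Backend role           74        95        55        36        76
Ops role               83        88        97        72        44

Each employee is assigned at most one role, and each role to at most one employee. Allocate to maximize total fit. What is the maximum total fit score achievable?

Maximum total: 416 pts

Treat this as an assignment problem: match each employee to one role.
Optimal: Santos→Design role (70 pts), Huang→Backend role (95 pts), Farahani→Ops role (97 pts), Ghosh→Lead role (82 pts), Rivera→Frontend role (72 pts) — total 70+95+97+82+72 = 416 pts.
Column-greedy (each role in turn goes to its best remaining employee) gives 390 pts, worse by 26.
Next-best assignment: Santos→Backend role, Huang→Design role, Farahani→Ops role, Ghosh→Lead role, Rivera→Frontend role = 415 pts.
Swapping Rivera↔Ghosh (Rivera→Lead role 53 pts, Ghosh→Frontend role 39 pts) loses 62.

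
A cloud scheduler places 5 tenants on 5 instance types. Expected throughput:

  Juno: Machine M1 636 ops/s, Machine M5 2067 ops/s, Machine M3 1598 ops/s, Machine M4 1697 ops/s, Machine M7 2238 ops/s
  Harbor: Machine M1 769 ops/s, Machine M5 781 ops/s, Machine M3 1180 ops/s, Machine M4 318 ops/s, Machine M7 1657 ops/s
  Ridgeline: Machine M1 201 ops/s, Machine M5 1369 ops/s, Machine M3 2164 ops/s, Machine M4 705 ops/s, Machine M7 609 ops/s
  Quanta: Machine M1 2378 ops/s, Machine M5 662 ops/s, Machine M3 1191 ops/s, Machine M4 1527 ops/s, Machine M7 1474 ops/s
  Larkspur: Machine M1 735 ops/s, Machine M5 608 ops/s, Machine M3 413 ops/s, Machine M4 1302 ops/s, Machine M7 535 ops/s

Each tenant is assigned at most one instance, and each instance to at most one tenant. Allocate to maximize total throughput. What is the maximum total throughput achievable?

Optimal: Juno→Machine M5 (2067 ops/s), Harbor→Machine M7 (1657 ops/s), Ridgeline→Machine M3 (2164 ops/s), Quanta→Machine M1 (2378 ops/s), Larkspur→Machine M4 (1302 ops/s) — total 2067+1657+2164+2378+1302 = 9568 ops/s.
Max-entry greedy (repeatedly take the single best remaining cell) gives 8863 ops/s, worse by 705.
No other one-to-one assignment exceeds 9568 ops/s.

Maximum total: 9568 ops/s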